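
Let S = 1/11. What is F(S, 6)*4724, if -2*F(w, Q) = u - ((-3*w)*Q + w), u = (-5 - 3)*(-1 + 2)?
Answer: 167702/11 ≈ 15246.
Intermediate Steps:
S = 1/11 ≈ 0.090909
u = -8 (u = -8*1 = -8)
F(w, Q) = 4 + w/2 - 3*Q*w/2 (F(w, Q) = -(-8 - ((-3*w)*Q + w))/2 = -(-8 - (-3*Q*w + w))/2 = -(-8 - (w - 3*Q*w))/2 = -(-8 + (-w + 3*Q*w))/2 = -(-8 - w + 3*Q*w)/2 = 4 + w/2 - 3*Q*w/2)
F(S, 6)*4724 = (4 + (½)*(1/11) - 3/2*6*1/11)*4724 = (4 + 1/22 - 9/11)*4724 = (71/22)*4724 = 167702/11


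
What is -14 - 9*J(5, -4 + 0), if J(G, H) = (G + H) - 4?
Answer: 13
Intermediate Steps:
J(G, H) = -4 + G + H
-14 - 9*J(5, -4 + 0) = -14 - 9*(-4 + 5 + (-4 + 0)) = -14 - 9*(-4 + 5 - 4) = -14 - 9*(-3) = -14 + 27 = 13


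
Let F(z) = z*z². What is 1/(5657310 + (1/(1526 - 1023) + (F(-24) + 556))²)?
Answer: 253009/45970996828599 ≈ 5.5037e-9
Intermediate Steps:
F(z) = z³
1/(5657310 + (1/(1526 - 1023) + (F(-24) + 556))²) = 1/(5657310 + (1/(1526 - 1023) + ((-24)³ + 556))²) = 1/(5657310 + (1/503 + (-13824 + 556))²) = 1/(5657310 + (1/503 - 13268)²) = 1/(5657310 + (-6673803/503)²) = 1/(5657310 + 44539646482809/253009) = 1/(45970996828599/253009) = 253009/45970996828599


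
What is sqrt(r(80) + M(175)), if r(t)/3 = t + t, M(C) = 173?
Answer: sqrt(653) ≈ 25.554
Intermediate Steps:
r(t) = 6*t (r(t) = 3*(t + t) = 3*(2*t) = 6*t)
sqrt(r(80) + M(175)) = sqrt(6*80 + 173) = sqrt(480 + 173) = sqrt(653)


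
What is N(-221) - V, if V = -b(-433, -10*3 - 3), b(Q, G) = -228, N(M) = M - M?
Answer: -228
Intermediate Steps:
N(M) = 0
V = 228 (V = -1*(-228) = 228)
N(-221) - V = 0 - 1*228 = 0 - 228 = -228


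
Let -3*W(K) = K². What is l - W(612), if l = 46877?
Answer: 171725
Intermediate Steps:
W(K) = -K²/3
l - W(612) = 46877 - (-1)*612²/3 = 46877 - (-1)*374544/3 = 46877 - 1*(-124848) = 46877 + 124848 = 171725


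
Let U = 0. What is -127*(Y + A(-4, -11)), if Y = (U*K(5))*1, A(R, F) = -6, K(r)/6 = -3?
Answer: 762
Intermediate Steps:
K(r) = -18 (K(r) = 6*(-3) = -18)
Y = 0 (Y = (0*(-18))*1 = 0*1 = 0)
-127*(Y + A(-4, -11)) = -127*(0 - 6) = -127*(-6) = 762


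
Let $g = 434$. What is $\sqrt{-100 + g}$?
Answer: $\sqrt{334} \approx 18.276$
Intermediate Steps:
$\sqrt{-100 + g} = \sqrt{-100 + 434} = \sqrt{334}$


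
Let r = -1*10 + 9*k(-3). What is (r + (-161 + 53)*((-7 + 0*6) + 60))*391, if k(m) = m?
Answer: -2252551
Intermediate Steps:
r = -37 (r = -1*10 + 9*(-3) = -10 - 27 = -37)
(r + (-161 + 53)*((-7 + 0*6) + 60))*391 = (-37 + (-161 + 53)*((-7 + 0*6) + 60))*391 = (-37 - 108*((-7 + 0) + 60))*391 = (-37 - 108*(-7 + 60))*391 = (-37 - 108*53)*391 = (-37 - 5724)*391 = -5761*391 = -2252551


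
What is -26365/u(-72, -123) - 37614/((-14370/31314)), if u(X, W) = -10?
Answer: 405243767/4790 ≈ 84602.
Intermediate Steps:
-26365/u(-72, -123) - 37614/((-14370/31314)) = -26365/(-10) - 37614/((-14370/31314)) = -26365*(-1/10) - 37614/((-14370*1/31314)) = 5273/2 - 37614/(-2395/5219) = 5273/2 - 37614*(-5219/2395) = 5273/2 + 196307466/2395 = 405243767/4790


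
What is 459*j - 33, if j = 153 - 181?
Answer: -12885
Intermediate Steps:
j = -28
459*j - 33 = 459*(-28) - 33 = -12852 - 33 = -12885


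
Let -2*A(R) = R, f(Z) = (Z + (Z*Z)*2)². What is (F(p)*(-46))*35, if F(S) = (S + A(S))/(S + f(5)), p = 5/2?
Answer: -115/173 ≈ -0.66474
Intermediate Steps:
p = 5/2 (p = 5*(½) = 5/2 ≈ 2.5000)
f(Z) = (Z + 2*Z²)² (f(Z) = (Z + Z²*2)² = (Z + 2*Z²)²)
A(R) = -R/2
F(S) = S/(2*(3025 + S)) (F(S) = (S - S/2)/(S + 5²*(1 + 2*5)²) = (S/2)/(S + 25*(1 + 10)²) = (S/2)/(S + 25*11²) = (S/2)/(S + 25*121) = (S/2)/(S + 3025) = (S/2)/(3025 + S) = S/(2*(3025 + S)))
(F(p)*(-46))*35 = (((½)*(5/2)/(3025 + 5/2))*(-46))*35 = (((½)*(5/2)/(6055/2))*(-46))*35 = (((½)*(5/2)*(2/6055))*(-46))*35 = ((1/2422)*(-46))*35 = -23/1211*35 = -115/173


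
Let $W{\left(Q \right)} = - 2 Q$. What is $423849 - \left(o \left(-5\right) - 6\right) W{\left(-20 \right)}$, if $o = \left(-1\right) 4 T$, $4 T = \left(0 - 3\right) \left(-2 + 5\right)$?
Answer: $425889$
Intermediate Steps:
$T = - \frac{9}{4}$ ($T = \frac{\left(0 - 3\right) \left(-2 + 5\right)}{4} = \frac{\left(-3\right) 3}{4} = \frac{1}{4} \left(-9\right) = - \frac{9}{4} \approx -2.25$)
$o = 9$ ($o = \left(-1\right) 4 \left(- \frac{9}{4}\right) = \left(-4\right) \left(- \frac{9}{4}\right) = 9$)
$423849 - \left(o \left(-5\right) - 6\right) W{\left(-20 \right)} = 423849 - \left(9 \left(-5\right) - 6\right) \left(\left(-2\right) \left(-20\right)\right) = 423849 - \left(-45 - 6\right) 40 = 423849 - \left(-51\right) 40 = 423849 - -2040 = 423849 + 2040 = 425889$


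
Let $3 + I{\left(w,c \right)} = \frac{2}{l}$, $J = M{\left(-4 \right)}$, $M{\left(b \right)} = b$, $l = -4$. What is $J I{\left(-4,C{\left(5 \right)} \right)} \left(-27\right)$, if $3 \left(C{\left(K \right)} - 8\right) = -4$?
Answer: $-378$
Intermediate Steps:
$J = -4$
$C{\left(K \right)} = \frac{20}{3}$ ($C{\left(K \right)} = 8 + \frac{1}{3} \left(-4\right) = 8 - \frac{4}{3} = \frac{20}{3}$)
$I{\left(w,c \right)} = - \frac{7}{2}$ ($I{\left(w,c \right)} = -3 + \frac{2}{-4} = -3 + 2 \left(- \frac{1}{4}\right) = -3 - \frac{1}{2} = - \frac{7}{2}$)
$J I{\left(-4,C{\left(5 \right)} \right)} \left(-27\right) = \left(-4\right) \left(- \frac{7}{2}\right) \left(-27\right) = 14 \left(-27\right) = -378$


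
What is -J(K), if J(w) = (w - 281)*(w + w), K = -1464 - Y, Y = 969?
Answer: -13206324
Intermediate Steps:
K = -2433 (K = -1464 - 1*969 = -1464 - 969 = -2433)
J(w) = 2*w*(-281 + w) (J(w) = (-281 + w)*(2*w) = 2*w*(-281 + w))
-J(K) = -2*(-2433)*(-281 - 2433) = -2*(-2433)*(-2714) = -1*13206324 = -13206324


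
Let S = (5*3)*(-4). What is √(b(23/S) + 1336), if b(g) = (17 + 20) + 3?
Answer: 4*√86 ≈ 37.094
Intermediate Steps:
S = -60 (S = 15*(-4) = -60)
b(g) = 40 (b(g) = 37 + 3 = 40)
√(b(23/S) + 1336) = √(40 + 1336) = √1376 = 4*√86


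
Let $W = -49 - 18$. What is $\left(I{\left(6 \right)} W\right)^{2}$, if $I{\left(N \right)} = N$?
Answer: $161604$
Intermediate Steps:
$W = -67$ ($W = -49 - 18 = -67$)
$\left(I{\left(6 \right)} W\right)^{2} = \left(6 \left(-67\right)\right)^{2} = \left(-402\right)^{2} = 161604$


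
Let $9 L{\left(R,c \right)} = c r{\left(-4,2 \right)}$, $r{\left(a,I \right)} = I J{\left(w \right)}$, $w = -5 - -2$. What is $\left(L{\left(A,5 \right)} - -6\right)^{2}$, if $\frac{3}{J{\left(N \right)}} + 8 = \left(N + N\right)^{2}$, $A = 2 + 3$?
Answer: $\frac{66049}{1764} \approx 37.443$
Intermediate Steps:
$w = -3$ ($w = -5 + 2 = -3$)
$A = 5$
$J{\left(N \right)} = \frac{3}{-8 + 4 N^{2}}$ ($J{\left(N \right)} = \frac{3}{-8 + \left(N + N\right)^{2}} = \frac{3}{-8 + \left(2 N\right)^{2}} = \frac{3}{-8 + 4 N^{2}}$)
$r{\left(a,I \right)} = \frac{3 I}{28}$ ($r{\left(a,I \right)} = I \frac{3}{4 \left(-2 + \left(-3\right)^{2}\right)} = I \frac{3}{4 \left(-2 + 9\right)} = I \frac{3}{4 \cdot 7} = I \frac{3}{4} \cdot \frac{1}{7} = I \frac{3}{28} = \frac{3 I}{28}$)
$L{\left(R,c \right)} = \frac{c}{42}$ ($L{\left(R,c \right)} = \frac{c \frac{3}{28} \cdot 2}{9} = \frac{c \frac{3}{14}}{9} = \frac{\frac{3}{14} c}{9} = \frac{c}{42}$)
$\left(L{\left(A,5 \right)} - -6\right)^{2} = \left(\frac{1}{42} \cdot 5 - -6\right)^{2} = \left(\frac{5}{42} + 6\right)^{2} = \left(\frac{257}{42}\right)^{2} = \frac{66049}{1764}$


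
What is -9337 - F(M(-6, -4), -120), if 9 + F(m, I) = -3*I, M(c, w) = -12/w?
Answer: -9688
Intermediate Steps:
F(m, I) = -9 - 3*I
-9337 - F(M(-6, -4), -120) = -9337 - (-9 - 3*(-120)) = -9337 - (-9 + 360) = -9337 - 1*351 = -9337 - 351 = -9688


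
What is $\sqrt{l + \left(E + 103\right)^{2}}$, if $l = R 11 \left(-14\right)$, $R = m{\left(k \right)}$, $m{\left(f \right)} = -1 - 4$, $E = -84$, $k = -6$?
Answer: $\sqrt{1131} \approx 33.63$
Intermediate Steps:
$m{\left(f \right)} = -5$
$R = -5$
$l = 770$ ($l = \left(-5\right) 11 \left(-14\right) = \left(-55\right) \left(-14\right) = 770$)
$\sqrt{l + \left(E + 103\right)^{2}} = \sqrt{770 + \left(-84 + 103\right)^{2}} = \sqrt{770 + 19^{2}} = \sqrt{770 + 361} = \sqrt{1131}$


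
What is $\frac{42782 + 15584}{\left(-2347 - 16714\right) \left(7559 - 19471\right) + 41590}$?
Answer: $\frac{29183}{113548111} \approx 0.00025701$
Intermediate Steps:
$\frac{42782 + 15584}{\left(-2347 - 16714\right) \left(7559 - 19471\right) + 41590} = \frac{58366}{\left(-19061\right) \left(-11912\right) + 41590} = \frac{58366}{227054632 + 41590} = \frac{58366}{227096222} = 58366 \cdot \frac{1}{227096222} = \frac{29183}{113548111}$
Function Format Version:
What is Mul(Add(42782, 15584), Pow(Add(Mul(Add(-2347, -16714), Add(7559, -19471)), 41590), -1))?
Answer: Rational(29183, 113548111) ≈ 0.00025701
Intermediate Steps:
Mul(Add(42782, 15584), Pow(Add(Mul(Add(-2347, -16714), Add(7559, -19471)), 41590), -1)) = Mul(58366, Pow(Add(Mul(-19061, -11912), 41590), -1)) = Mul(58366, Pow(Add(227054632, 41590), -1)) = Mul(58366, Pow(227096222, -1)) = Mul(58366, Rational(1, 227096222)) = Rational(29183, 113548111)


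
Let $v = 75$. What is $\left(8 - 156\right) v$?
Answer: $-11100$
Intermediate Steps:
$\left(8 - 156\right) v = \left(8 - 156\right) 75 = \left(-148\right) 75 = -11100$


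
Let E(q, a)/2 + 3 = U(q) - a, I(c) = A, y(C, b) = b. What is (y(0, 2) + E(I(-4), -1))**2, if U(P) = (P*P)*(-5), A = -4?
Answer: 26244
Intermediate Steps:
U(P) = -5*P**2 (U(P) = P**2*(-5) = -5*P**2)
I(c) = -4
E(q, a) = -6 - 10*q**2 - 2*a (E(q, a) = -6 + 2*(-5*q**2 - a) = -6 + 2*(-a - 5*q**2) = -6 + (-10*q**2 - 2*a) = -6 - 10*q**2 - 2*a)
(y(0, 2) + E(I(-4), -1))**2 = (2 + (-6 - 10*(-4)**2 - 2*(-1)))**2 = (2 + (-6 - 10*16 + 2))**2 = (2 + (-6 - 160 + 2))**2 = (2 - 164)**2 = (-162)**2 = 26244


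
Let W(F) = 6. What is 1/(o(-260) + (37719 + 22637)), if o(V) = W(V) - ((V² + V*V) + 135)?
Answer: -1/74973 ≈ -1.3338e-5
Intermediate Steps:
o(V) = -129 - 2*V² (o(V) = 6 - ((V² + V*V) + 135) = 6 - ((V² + V²) + 135) = 6 - (2*V² + 135) = 6 - (135 + 2*V²) = 6 + (-135 - 2*V²) = -129 - 2*V²)
1/(o(-260) + (37719 + 22637)) = 1/((-129 - 2*(-260)²) + (37719 + 22637)) = 1/((-129 - 2*67600) + 60356) = 1/((-129 - 135200) + 60356) = 1/(-135329 + 60356) = 1/(-74973) = -1/74973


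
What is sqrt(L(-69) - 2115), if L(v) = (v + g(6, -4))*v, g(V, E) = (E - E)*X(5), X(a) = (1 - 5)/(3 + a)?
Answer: 21*sqrt(6) ≈ 51.439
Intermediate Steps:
X(a) = -4/(3 + a)
g(V, E) = 0 (g(V, E) = (E - E)*(-4/(3 + 5)) = 0*(-4/8) = 0*(-4*1/8) = 0*(-1/2) = 0)
L(v) = v**2 (L(v) = (v + 0)*v = v*v = v**2)
sqrt(L(-69) - 2115) = sqrt((-69)**2 - 2115) = sqrt(4761 - 2115) = sqrt(2646) = 21*sqrt(6)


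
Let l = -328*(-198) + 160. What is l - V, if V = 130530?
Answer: -65426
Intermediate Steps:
l = 65104 (l = 64944 + 160 = 65104)
l - V = 65104 - 1*130530 = 65104 - 130530 = -65426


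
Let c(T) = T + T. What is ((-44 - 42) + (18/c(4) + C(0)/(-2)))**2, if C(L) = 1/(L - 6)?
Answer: 63001/9 ≈ 7000.1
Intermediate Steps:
C(L) = 1/(-6 + L)
c(T) = 2*T
((-44 - 42) + (18/c(4) + C(0)/(-2)))**2 = ((-44 - 42) + (18/((2*4)) + 1/((-6 + 0)*(-2))))**2 = (-86 + (18/8 - 1/2/(-6)))**2 = (-86 + (18*(1/8) - 1/6*(-1/2)))**2 = (-86 + (9/4 + 1/12))**2 = (-86 + 7/3)**2 = (-251/3)**2 = 63001/9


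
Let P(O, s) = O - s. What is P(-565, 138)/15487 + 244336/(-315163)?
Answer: -235623013/287113493 ≈ -0.82066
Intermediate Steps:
P(-565, 138)/15487 + 244336/(-315163) = (-565 - 1*138)/15487 + 244336/(-315163) = (-565 - 138)*(1/15487) + 244336*(-1/315163) = -703*1/15487 - 244336/315163 = -703/15487 - 244336/315163 = -235623013/287113493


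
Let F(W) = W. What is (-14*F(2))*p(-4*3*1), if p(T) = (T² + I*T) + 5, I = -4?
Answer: -5516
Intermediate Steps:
p(T) = 5 + T² - 4*T (p(T) = (T² - 4*T) + 5 = 5 + T² - 4*T)
(-14*F(2))*p(-4*3*1) = (-14*2)*(5 + (-4*3*1)² - 4*(-4*3)) = -28*(5 + (-12*1)² - (-48)) = -28*(5 + (-12)² - 4*(-12)) = -28*(5 + 144 + 48) = -28*197 = -5516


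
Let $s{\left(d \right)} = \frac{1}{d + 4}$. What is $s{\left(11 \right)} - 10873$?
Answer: $- \frac{163094}{15} \approx -10873.0$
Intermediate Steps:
$s{\left(d \right)} = \frac{1}{4 + d}$
$s{\left(11 \right)} - 10873 = \frac{1}{4 + 11} - 10873 = \frac{1}{15} - 10873 = - \frac{163094}{15}$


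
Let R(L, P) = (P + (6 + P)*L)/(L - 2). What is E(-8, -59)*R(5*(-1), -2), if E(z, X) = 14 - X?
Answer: 1606/7 ≈ 229.43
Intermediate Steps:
R(L, P) = (P + L*(6 + P))/(-2 + L)
E(-8, -59)*R(5*(-1), -2) = (14 - 1*(-59))*((-2 + 6*(5*(-1)) + (5*(-1))*(-2))/(-2 + 5*(-1))) = (14 + 59)*((-2 + 6*(-5) - 5*(-2))/(-2 - 5)) = 73*((-2 - 30 + 10)/(-7)) = 73*(-⅐*(-22)) = 73*(22/7) = 1606/7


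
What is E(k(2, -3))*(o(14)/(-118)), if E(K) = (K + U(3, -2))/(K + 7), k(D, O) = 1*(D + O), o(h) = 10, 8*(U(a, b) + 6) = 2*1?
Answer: 45/472 ≈ 0.095339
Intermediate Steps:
U(a, b) = -23/4 (U(a, b) = -6 + (2*1)/8 = -6 + (⅛)*2 = -6 + ¼ = -23/4)
k(D, O) = D + O
E(K) = (-23/4 + K)/(7 + K) (E(K) = (K - 23/4)/(K + 7) = (-23/4 + K)/(7 + K))
E(k(2, -3))*(o(14)/(-118)) = ((-23/4 + (2 - 3))/(7 + (2 - 3)))*(10/(-118)) = ((-23/4 - 1)/(7 - 1))*(10*(-1/118)) = (-27/4/6)*(-5/59) = ((⅙)*(-27/4))*(-5/59) = -9/8*(-5/59) = 45/472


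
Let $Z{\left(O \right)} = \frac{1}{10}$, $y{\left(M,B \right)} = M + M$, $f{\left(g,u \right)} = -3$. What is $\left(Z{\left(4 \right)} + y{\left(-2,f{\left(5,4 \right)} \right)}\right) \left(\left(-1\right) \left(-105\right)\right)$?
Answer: $- \frac{819}{2} \approx -409.5$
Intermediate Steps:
$y{\left(M,B \right)} = 2 M$
$Z{\left(O \right)} = \frac{1}{10}$
$\left(Z{\left(4 \right)} + y{\left(-2,f{\left(5,4 \right)} \right)}\right) \left(\left(-1\right) \left(-105\right)\right) = \left(\frac{1}{10} + 2 \left(-2\right)\right) \left(\left(-1\right) \left(-105\right)\right) = \left(\frac{1}{10} - 4\right) 105 = \left(- \frac{39}{10}\right) 105 = - \frac{819}{2}$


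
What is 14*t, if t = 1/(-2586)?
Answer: -7/1293 ≈ -0.0054138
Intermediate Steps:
t = -1/2586 ≈ -0.00038670
14*t = 14*(-1/2586) = -7/1293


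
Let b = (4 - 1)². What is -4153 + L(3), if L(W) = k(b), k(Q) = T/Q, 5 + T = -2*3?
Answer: -37388/9 ≈ -4154.2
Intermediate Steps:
T = -11 (T = -5 - 2*3 = -5 - 6 = -11)
b = 9 (b = 3² = 9)
k(Q) = -11/Q
L(W) = -11/9
-4153 + L(3) = -4153 - 11/9 = -37388/9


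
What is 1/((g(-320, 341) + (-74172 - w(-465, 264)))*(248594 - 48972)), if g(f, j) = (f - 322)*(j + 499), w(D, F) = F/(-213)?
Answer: -71/8694537008488 ≈ -8.1661e-12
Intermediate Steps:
w(D, F) = -F/213 (w(D, F) = F*(-1/213) = -F/213)
g(f, j) = (-322 + f)*(499 + j)
1/((g(-320, 341) + (-74172 - w(-465, 264)))*(248594 - 48972)) = 1/(((-160678 - 322*341 + 499*(-320) - 320*341) + (-74172 - (-1)*264/213))*(248594 - 48972)) = 1/(((-160678 - 109802 - 159680 - 109120) + (-74172 - 1*(-88/71)))*199622) = 1/((-539280 + (-74172 + 88/71))*199622) = 1/((-539280 - 5266124/71)*199622) = 1/(-43555004/71*199622) = 1/(-8694537008488/71) = -71/8694537008488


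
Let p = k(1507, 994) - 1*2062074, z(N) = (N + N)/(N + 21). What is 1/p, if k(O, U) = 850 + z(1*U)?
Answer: -145/298877196 ≈ -4.8515e-7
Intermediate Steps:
z(N) = 2*N/(21 + N) (z(N) = (2*N)/(21 + N) = 2*N/(21 + N))
k(O, U) = 850 + 2*U/(21 + U) (k(O, U) = 850 + 2*(1*U)/(21 + 1*U) = 850 + 2*U/(21 + U))
p = -298877196/145 (p = 6*(2975 + 142*994)/(21 + 994) - 1*2062074 = 6*(2975 + 141148)/1015 - 2062074 = 6*(1/1015)*144123 - 2062074 = 123534/145 - 2062074 = -298877196/145 ≈ -2.0612e+6)
1/p = 1/(-298877196/145) = -145/298877196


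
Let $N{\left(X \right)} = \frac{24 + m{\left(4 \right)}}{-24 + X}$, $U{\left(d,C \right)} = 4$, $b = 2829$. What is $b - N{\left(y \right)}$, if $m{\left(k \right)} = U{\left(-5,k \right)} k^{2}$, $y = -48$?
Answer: $\frac{25472}{9} \approx 2830.2$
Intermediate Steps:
$m{\left(k \right)} = 4 k^{2}$
$N{\left(X \right)} = \frac{88}{-24 + X}$ ($N{\left(X \right)} = \frac{24 + 4 \cdot 4^{2}}{-24 + X} = \frac{24 + 4 \cdot 16}{-24 + X} = \frac{24 + 64}{-24 + X} = \frac{88}{-24 + X}$)
$b - N{\left(y \right)} = 2829 - \frac{88}{-24 - 48} = 2829 - \frac{88}{-72} = 2829 - 88 \left(- \frac{1}{72}\right) = 2829 - - \frac{11}{9} = 2829 + \frac{11}{9} = \frac{25472}{9}$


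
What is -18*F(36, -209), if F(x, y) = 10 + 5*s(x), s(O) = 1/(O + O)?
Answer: -725/4 ≈ -181.25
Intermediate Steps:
s(O) = 1/(2*O)
F(x, y) = 10 + 5/(2*x) (F(x, y) = 10 + 5*(1/(2*x)) = 10 + 5/(2*x))
-18*F(36, -209) = -18*(10 + (5/2)/36) = -18*(10 + (5/2)*(1/36)) = -18*(10 + 5/72) = -18*725/72 = -725/4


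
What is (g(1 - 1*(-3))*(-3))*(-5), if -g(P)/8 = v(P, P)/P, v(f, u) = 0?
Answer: 0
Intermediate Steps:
g(P) = 0 (g(P) = -0/P = -8*0 = 0)
(g(1 - 1*(-3))*(-3))*(-5) = (0*(-3))*(-5) = 0*(-5) = 0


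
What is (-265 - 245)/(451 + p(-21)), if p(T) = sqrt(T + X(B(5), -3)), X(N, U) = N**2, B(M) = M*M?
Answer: -76670/67599 + 340*sqrt(151)/67599 ≈ -1.0724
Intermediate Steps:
B(M) = M**2
p(T) = sqrt(625 + T) (p(T) = sqrt(T + (5**2)**2) = sqrt(T + 25**2) = sqrt(T + 625) = sqrt(625 + T))
(-265 - 245)/(451 + p(-21)) = (-265 - 245)/(451 + sqrt(625 - 21)) = -510/(451 + sqrt(604)) = -510/(451 + 2*sqrt(151))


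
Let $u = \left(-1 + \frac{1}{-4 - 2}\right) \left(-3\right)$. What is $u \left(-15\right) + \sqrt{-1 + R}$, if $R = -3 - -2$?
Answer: $- \frac{105}{2} + i \sqrt{2} \approx -52.5 + 1.4142 i$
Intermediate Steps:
$R = -1$ ($R = -3 + 2 = -1$)
$u = \frac{7}{2}$ ($u = \left(-1 + \frac{1}{-6}\right) \left(-3\right) = \left(-1 - \frac{1}{6}\right) \left(-3\right) = \left(- \frac{7}{6}\right) \left(-3\right) = \frac{7}{2} \approx 3.5$)
$u \left(-15\right) + \sqrt{-1 + R} = \frac{7}{2} \left(-15\right) + \sqrt{-1 - 1} = - \frac{105}{2} + \sqrt{-2} = - \frac{105}{2} + i \sqrt{2}$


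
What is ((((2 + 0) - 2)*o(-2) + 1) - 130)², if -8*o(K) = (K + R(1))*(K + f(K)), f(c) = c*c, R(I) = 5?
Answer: 16641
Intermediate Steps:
f(c) = c²
o(K) = -(5 + K)*(K + K²)/8 (o(K) = -(K + 5)*(K + K²)/8 = -(5 + K)*(K + K²)/8)
((((2 + 0) - 2)*o(-2) + 1) - 130)² = ((((2 + 0) - 2)*((⅛)*(-2)*(-5 - 1*(-2)² - 6*(-2))) + 1) - 130)² = (((2 - 2)*((⅛)*(-2)*(-5 - 1*4 + 12)) + 1) - 130)² = ((0*((⅛)*(-2)*(-5 - 4 + 12)) + 1) - 130)² = ((0*((⅛)*(-2)*3) + 1) - 130)² = ((0*(-¾) + 1) - 130)² = ((0 + 1) - 130)² = (1 - 130)² = (-129)² = 16641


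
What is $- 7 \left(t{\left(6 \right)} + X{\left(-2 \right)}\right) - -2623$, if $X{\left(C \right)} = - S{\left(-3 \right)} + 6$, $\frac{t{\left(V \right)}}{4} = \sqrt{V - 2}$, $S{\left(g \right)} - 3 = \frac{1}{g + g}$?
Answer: $\frac{15269}{6} \approx 2544.8$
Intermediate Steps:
$S{\left(g \right)} = 3 + \frac{1}{2 g}$ ($S{\left(g \right)} = 3 + \frac{1}{g + g} = 3 + \frac{1}{2 g}$)
$t{\left(V \right)} = 4 \sqrt{-2 + V}$ ($t{\left(V \right)} = 4 \sqrt{V - 2} = 4 \sqrt{-2 + V}$)
$X{\left(C \right)} = \frac{19}{6}$ ($X{\left(C \right)} = - (3 + \frac{1}{2 \left(-3\right)}) + 6 = - (3 + \frac{1}{2} \left(- \frac{1}{3}\right)) + 6 = - (3 - \frac{1}{6}) + 6 = \left(-1\right) \frac{17}{6} + 6 = - \frac{17}{6} + 6 = \frac{19}{6}$)
$- 7 \left(t{\left(6 \right)} + X{\left(-2 \right)}\right) - -2623 = - 7 \left(4 \sqrt{-2 + 6} + \frac{19}{6}\right) - -2623 = - 7 \left(4 \sqrt{4} + \frac{19}{6}\right) + 2623 = - 7 \left(4 \cdot 2 + \frac{19}{6}\right) + 2623 = - 7 \left(8 + \frac{19}{6}\right) + 2623 = \left(-7\right) \frac{67}{6} + 2623 = - \frac{469}{6} + 2623 = \frac{15269}{6}$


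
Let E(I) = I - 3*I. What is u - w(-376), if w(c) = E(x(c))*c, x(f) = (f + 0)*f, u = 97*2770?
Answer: -106046062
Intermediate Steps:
u = 268690
x(f) = f² (x(f) = f*f = f²)
E(I) = -2*I
w(c) = -2*c³ (w(c) = (-2*c²)*c = -2*c³)
u - w(-376) = 268690 - (-2)*(-376)³ = 268690 - (-2)*(-53157376) = 268690 - 1*106314752 = 268690 - 106314752 = -106046062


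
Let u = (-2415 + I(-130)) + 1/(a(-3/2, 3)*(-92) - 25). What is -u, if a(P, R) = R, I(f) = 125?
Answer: 689291/301 ≈ 2290.0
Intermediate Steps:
u = -689291/301 (u = (-2415 + 125) + 1/(3*(-92) - 25) = -2290 + 1/(-276 - 25) = -2290 + 1/(-301) = -2290 - 1/301 = -689291/301 ≈ -2290.0)
-u = -1*(-689291/301) = 689291/301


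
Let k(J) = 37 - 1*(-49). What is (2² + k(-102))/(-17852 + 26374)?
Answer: 45/4261 ≈ 0.010561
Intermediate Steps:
k(J) = 86 (k(J) = 37 + 49 = 86)
(2² + k(-102))/(-17852 + 26374) = (2² + 86)/(-17852 + 26374) = (4 + 86)/8522 = 90*(1/8522) = 45/4261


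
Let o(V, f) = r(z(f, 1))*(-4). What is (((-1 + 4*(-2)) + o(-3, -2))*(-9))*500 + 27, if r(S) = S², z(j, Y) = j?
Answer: 112527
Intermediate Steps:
o(V, f) = -4*f² (o(V, f) = f²*(-4) = -4*f²)
(((-1 + 4*(-2)) + o(-3, -2))*(-9))*500 + 27 = (((-1 + 4*(-2)) - 4*(-2)²)*(-9))*500 + 27 = (((-1 - 8) - 4*4)*(-9))*500 + 27 = ((-9 - 16)*(-9))*500 + 27 = -25*(-9)*500 + 27 = 225*500 + 27 = 112500 + 27 = 112527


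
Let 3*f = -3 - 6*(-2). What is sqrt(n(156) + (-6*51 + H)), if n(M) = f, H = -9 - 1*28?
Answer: 2*I*sqrt(85) ≈ 18.439*I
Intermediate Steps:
H = -37 (H = -9 - 28 = -37)
f = 3 (f = (-3 - 6*(-2))/3 = (-3 + 12)/3 = (1/3)*9 = 3)
n(M) = 3
sqrt(n(156) + (-6*51 + H)) = sqrt(3 + (-6*51 - 37)) = sqrt(3 + (-306 - 37)) = sqrt(3 - 343) = sqrt(-340) = 2*I*sqrt(85)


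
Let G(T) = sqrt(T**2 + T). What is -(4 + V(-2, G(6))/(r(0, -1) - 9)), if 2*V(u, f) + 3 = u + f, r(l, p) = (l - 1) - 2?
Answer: -101/24 + sqrt(42)/24 ≈ -3.9383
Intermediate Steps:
r(l, p) = -3 + l (r(l, p) = (-1 + l) - 2 = -3 + l)
G(T) = sqrt(T + T**2)
V(u, f) = -3/2 + f/2 + u/2 (V(u, f) = -3/2 + (u + f)/2 = -3/2 + (f + u)/2 = -3/2 + (f/2 + u/2) = -3/2 + f/2 + u/2)
-(4 + V(-2, G(6))/(r(0, -1) - 9)) = -(4 + (-3/2 + sqrt(6*(1 + 6))/2 + (1/2)*(-2))/((-3 + 0) - 9)) = -(4 + (-3/2 + sqrt(6*7)/2 - 1)/(-3 - 9)) = -(4 + (-3/2 + sqrt(42)/2 - 1)/(-12)) = -(4 - (-5/2 + sqrt(42)/2)/12) = -(4 + (5/24 - sqrt(42)/24)) = -(101/24 - sqrt(42)/24) = -101/24 + sqrt(42)/24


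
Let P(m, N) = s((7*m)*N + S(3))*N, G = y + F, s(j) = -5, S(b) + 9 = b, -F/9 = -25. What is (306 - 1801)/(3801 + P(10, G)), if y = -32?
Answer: -1495/2836 ≈ -0.52715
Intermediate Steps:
F = 225 (F = -9*(-25) = 225)
S(b) = -9 + b
G = 193 (G = -32 + 225 = 193)
P(m, N) = -5*N
(306 - 1801)/(3801 + P(10, G)) = (306 - 1801)/(3801 - 5*193) = -1495/(3801 - 965) = -1495/2836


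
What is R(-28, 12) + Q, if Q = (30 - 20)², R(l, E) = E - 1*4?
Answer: 108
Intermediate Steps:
R(l, E) = -4 + E (R(l, E) = E - 4 = -4 + E)
Q = 100 (Q = 10² = 100)
R(-28, 12) + Q = (-4 + 12) + 100 = 8 + 100 = 108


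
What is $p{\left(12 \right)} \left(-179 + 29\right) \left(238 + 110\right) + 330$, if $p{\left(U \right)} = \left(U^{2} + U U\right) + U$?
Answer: $-15659670$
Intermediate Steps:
$p{\left(U \right)} = U + 2 U^{2}$ ($p{\left(U \right)} = \left(U^{2} + U^{2}\right) + U = 2 U^{2} + U = U + 2 U^{2}$)
$p{\left(12 \right)} \left(-179 + 29\right) \left(238 + 110\right) + 330 = 12 \left(1 + 2 \cdot 12\right) \left(-179 + 29\right) \left(238 + 110\right) + 330 = 12 \left(1 + 24\right) \left(\left(-150\right) 348\right) + 330 = 12 \cdot 25 \left(-52200\right) + 330 = 300 \left(-52200\right) + 330 = -15660000 + 330 = -15659670$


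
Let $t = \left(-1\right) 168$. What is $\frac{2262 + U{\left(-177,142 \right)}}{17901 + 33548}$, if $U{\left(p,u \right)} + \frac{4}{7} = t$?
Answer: $\frac{14654}{360143} \approx 0.040689$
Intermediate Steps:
$t = -168$
$U{\left(p,u \right)} = - \frac{1180}{7}$ ($U{\left(p,u \right)} = - \frac{4}{7} - 168 = - \frac{1180}{7}$)
$\frac{2262 + U{\left(-177,142 \right)}}{17901 + 33548} = \frac{2262 - \frac{1180}{7}}{17901 + 33548} = \frac{14654}{7 \cdot 51449} = \frac{14654}{7} \cdot \frac{1}{51449} = \frac{14654}{360143}$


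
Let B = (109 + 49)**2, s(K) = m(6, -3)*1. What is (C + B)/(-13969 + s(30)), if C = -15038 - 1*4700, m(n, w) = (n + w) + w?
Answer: -5226/13969 ≈ -0.37411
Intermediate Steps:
m(n, w) = n + 2*w
s(K) = 0 (s(K) = (6 + 2*(-3))*1 = (6 - 6)*1 = 0*1 = 0)
C = -19738 (C = -15038 - 4700 = -19738)
B = 24964 (B = 158**2 = 24964)
(C + B)/(-13969 + s(30)) = (-19738 + 24964)/(-13969 + 0) = 5226/(-13969) = 5226*(-1/13969) = -5226/13969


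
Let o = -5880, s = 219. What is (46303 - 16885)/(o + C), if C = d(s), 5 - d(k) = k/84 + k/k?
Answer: -274568/54867 ≈ -5.0042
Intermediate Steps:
d(k) = 4 - k/84 (d(k) = 5 - (k/84 + k/k) = 5 - (k*(1/84) + 1) = 5 - (k/84 + 1) = 5 - (1 + k/84) = 5 + (-1 - k/84) = 4 - k/84)
C = 39/28 (C = 4 - 1/84*219 = 4 - 73/28 = 39/28 ≈ 1.3929)
(46303 - 16885)/(o + C) = (46303 - 16885)/(-5880 + 39/28) = 29418/(-164601/28) = 29418*(-28/164601) = -274568/54867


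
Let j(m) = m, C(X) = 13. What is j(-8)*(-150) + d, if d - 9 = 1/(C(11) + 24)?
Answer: 44734/37 ≈ 1209.0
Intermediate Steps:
d = 334/37 (d = 9 + 1/(13 + 24) = 9 + 1/37 = 334/37 ≈ 9.0270)
j(-8)*(-150) + d = -8*(-150) + 334/37 = 1200 + 334/37 = 44734/37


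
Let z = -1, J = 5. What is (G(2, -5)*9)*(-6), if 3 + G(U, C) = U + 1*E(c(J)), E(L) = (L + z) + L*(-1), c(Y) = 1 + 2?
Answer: 108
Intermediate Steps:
c(Y) = 3
E(L) = -1 (E(L) = (L - 1) + L*(-1) = (-1 + L) - L = -1)
G(U, C) = -4 + U (G(U, C) = -3 + (U + 1*(-1)) = -3 + (U - 1) = -3 + (-1 + U) = -4 + U)
(G(2, -5)*9)*(-6) = ((-4 + 2)*9)*(-6) = -2*9*(-6) = -18*(-6) = 108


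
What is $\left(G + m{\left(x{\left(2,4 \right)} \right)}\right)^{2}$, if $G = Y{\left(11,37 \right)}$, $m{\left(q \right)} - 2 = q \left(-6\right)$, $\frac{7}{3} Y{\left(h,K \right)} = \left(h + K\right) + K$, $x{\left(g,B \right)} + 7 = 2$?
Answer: $\frac{229441}{49} \approx 4682.5$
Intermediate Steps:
$x{\left(g,B \right)} = -5$ ($x{\left(g,B \right)} = -7 + 2 = -5$)
$Y{\left(h,K \right)} = \frac{3 h}{7} + \frac{6 K}{7}$ ($Y{\left(h,K \right)} = \frac{3 \left(\left(h + K\right) + K\right)}{7} = \frac{3 \left(\left(K + h\right) + K\right)}{7} = \frac{3 \left(h + 2 K\right)}{7} = \frac{3 h}{7} + \frac{6 K}{7}$)
$m{\left(q \right)} = 2 - 6 q$ ($m{\left(q \right)} = 2 + q \left(-6\right) = 2 - 6 q$)
$G = \frac{255}{7}$ ($G = \frac{3}{7} \cdot 11 + \frac{6}{7} \cdot 37 = \frac{33}{7} + \frac{222}{7} = \frac{255}{7} \approx 36.429$)
$\left(G + m{\left(x{\left(2,4 \right)} \right)}\right)^{2} = \left(\frac{255}{7} + \left(2 - -30\right)\right)^{2} = \left(\frac{255}{7} + \left(2 + 30\right)\right)^{2} = \left(\frac{255}{7} + 32\right)^{2} = \left(\frac{479}{7}\right)^{2} = \frac{229441}{49}$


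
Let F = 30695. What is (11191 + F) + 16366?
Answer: 58252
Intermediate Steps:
(11191 + F) + 16366 = (11191 + 30695) + 16366 = 41886 + 16366 = 58252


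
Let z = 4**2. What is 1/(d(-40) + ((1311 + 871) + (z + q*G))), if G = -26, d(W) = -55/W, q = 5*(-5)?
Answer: 8/22795 ≈ 0.00035095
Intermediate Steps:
q = -25
z = 16
1/(d(-40) + ((1311 + 871) + (z + q*G))) = 1/(-55/(-40) + ((1311 + 871) + (16 - 25*(-26)))) = 1/(-55*(-1/40) + (2182 + (16 + 650))) = 1/(11/8 + (2182 + 666)) = 1/(11/8 + 2848) = 1/(22795/8) = 8/22795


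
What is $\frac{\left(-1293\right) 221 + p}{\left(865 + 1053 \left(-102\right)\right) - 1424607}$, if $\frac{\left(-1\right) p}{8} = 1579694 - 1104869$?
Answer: $\frac{4084353}{1531148} \approx 2.6675$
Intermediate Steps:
$p = -3798600$ ($p = - 8 \left(1579694 - 1104869\right) = \left(-8\right) 474825 = -3798600$)
$\frac{\left(-1293\right) 221 + p}{\left(865 + 1053 \left(-102\right)\right) - 1424607} = \frac{\left(-1293\right) 221 - 3798600}{\left(865 + 1053 \left(-102\right)\right) - 1424607} = \frac{-285753 - 3798600}{\left(865 - 107406\right) - 1424607} = - \frac{4084353}{-106541 - 1424607} = - \frac{4084353}{-1531148} = \left(-4084353\right) \left(- \frac{1}{1531148}\right) = \frac{4084353}{1531148}$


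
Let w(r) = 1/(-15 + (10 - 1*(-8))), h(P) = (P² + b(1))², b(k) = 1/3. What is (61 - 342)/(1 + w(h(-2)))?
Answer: -843/4 ≈ -210.75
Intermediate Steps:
b(k) = ⅓
h(P) = (⅓ + P²)² (h(P) = (P² + ⅓)² = (⅓ + P²)²)
w(r) = ⅓ (w(r) = 1/(-15 + (10 + 8)) = 1/(-15 + 18) = 1/3 = ⅓)
(61 - 342)/(1 + w(h(-2))) = (61 - 342)/(1 + ⅓) = -281/4/3 = -281*¾ = -843/4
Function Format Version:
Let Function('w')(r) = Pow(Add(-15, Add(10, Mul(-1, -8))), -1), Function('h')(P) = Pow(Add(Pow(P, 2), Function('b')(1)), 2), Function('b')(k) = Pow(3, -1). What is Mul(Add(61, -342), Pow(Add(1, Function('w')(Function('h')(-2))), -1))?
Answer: Rational(-843, 4) ≈ -210.75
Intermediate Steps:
Function('b')(k) = Rational(1, 3)
Function('h')(P) = Pow(Add(Rational(1, 3), Pow(P, 2)), 2) (Function('h')(P) = Pow(Add(Pow(P, 2), Rational(1, 3)), 2) = Pow(Add(Rational(1, 3), Pow(P, 2)), 2))
Function('w')(r) = Rational(1, 3) (Function('w')(r) = Pow(Add(-15, Add(10, 8)), -1) = Pow(Add(-15, 18), -1) = Pow(3, -1) = Rational(1, 3))
Mul(Add(61, -342), Pow(Add(1, Function('w')(Function('h')(-2))), -1)) = Mul(Add(61, -342), Pow(Add(1, Rational(1, 3)), -1)) = Mul(-281, Pow(Rational(4, 3), -1)) = Mul(-281, Rational(3, 4)) = Rational(-843, 4)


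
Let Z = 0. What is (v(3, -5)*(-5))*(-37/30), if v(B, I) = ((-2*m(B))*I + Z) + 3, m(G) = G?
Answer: 407/2 ≈ 203.50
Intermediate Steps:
v(B, I) = 3 - 2*B*I (v(B, I) = ((-2*B)*I + 0) + 3 = (-2*B*I + 0) + 3 = -2*B*I + 3 = 3 - 2*B*I)
(v(3, -5)*(-5))*(-37/30) = ((3 - 2*3*(-5))*(-5))*(-37/30) = ((3 + 30)*(-5))*(-37*1/30) = (33*(-5))*(-37/30) = -165*(-37/30) = 407/2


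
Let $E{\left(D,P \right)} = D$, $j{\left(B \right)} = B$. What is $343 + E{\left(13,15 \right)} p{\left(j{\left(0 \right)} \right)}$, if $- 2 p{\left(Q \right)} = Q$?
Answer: $343$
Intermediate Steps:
$p{\left(Q \right)} = - \frac{Q}{2}$
$343 + E{\left(13,15 \right)} p{\left(j{\left(0 \right)} \right)} = 343 + 13 \left(\left(- \frac{1}{2}\right) 0\right) = 343 + 13 \cdot 0 = 343 + 0 = 343$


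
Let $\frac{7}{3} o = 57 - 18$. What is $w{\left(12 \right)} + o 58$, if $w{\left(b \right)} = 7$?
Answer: $\frac{6835}{7} \approx 976.43$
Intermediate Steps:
$o = \frac{117}{7}$ ($o = \frac{3 \left(57 - 18\right)}{7} = \frac{3}{7} \cdot 39 = \frac{117}{7} \approx 16.714$)
$w{\left(12 \right)} + o 58 = 7 + \frac{117}{7} \cdot 58 = 7 + \frac{6786}{7} = \frac{6835}{7}$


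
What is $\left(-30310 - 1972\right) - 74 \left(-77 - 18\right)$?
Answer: $-25252$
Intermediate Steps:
$\left(-30310 - 1972\right) - 74 \left(-77 - 18\right) = -32282 - -7030 = -32282 + 7030 = -25252$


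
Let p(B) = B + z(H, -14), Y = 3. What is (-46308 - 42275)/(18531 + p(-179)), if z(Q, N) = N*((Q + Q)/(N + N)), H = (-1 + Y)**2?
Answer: -88583/18356 ≈ -4.8258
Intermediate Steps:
H = 4 (H = (-1 + 3)**2 = 2**2 = 4)
z(Q, N) = Q (z(Q, N) = N*((2*Q)/((2*N))) = N*((2*Q)*(1/(2*N))) = N*(Q/N) = Q)
p(B) = 4 + B (p(B) = B + 4 = 4 + B)
(-46308 - 42275)/(18531 + p(-179)) = (-46308 - 42275)/(18531 + (4 - 179)) = -88583/(18531 - 175) = -88583/18356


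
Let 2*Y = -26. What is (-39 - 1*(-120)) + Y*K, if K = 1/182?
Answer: 1133/14 ≈ 80.929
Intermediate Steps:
Y = -13 (Y = (½)*(-26) = -13)
K = 1/182 ≈ 0.0054945
(-39 - 1*(-120)) + Y*K = (-39 - 1*(-120)) - 13*1/182 = (-39 + 120) - 1/14 = 81 - 1/14 = 1133/14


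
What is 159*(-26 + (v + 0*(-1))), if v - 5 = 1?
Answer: -3180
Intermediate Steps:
v = 6 (v = 5 + 1 = 6)
159*(-26 + (v + 0*(-1))) = 159*(-26 + (6 + 0*(-1))) = 159*(-26 + (6 + 0)) = 159*(-26 + 6) = 159*(-20) = -3180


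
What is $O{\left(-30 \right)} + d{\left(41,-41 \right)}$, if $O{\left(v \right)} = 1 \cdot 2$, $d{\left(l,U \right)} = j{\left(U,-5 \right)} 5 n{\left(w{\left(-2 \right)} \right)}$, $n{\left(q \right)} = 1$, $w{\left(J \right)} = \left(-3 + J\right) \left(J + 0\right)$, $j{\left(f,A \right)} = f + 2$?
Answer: $-193$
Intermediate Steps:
$j{\left(f,A \right)} = 2 + f$
$w{\left(J \right)} = J \left(-3 + J\right)$ ($w{\left(J \right)} = \left(-3 + J\right) J = J \left(-3 + J\right)$)
$d{\left(l,U \right)} = 10 + 5 U$ ($d{\left(l,U \right)} = \left(2 + U\right) 5 \cdot 1 = \left(10 + 5 U\right) 1 = 10 + 5 U$)
$O{\left(v \right)} = 2$
$O{\left(-30 \right)} + d{\left(41,-41 \right)} = 2 + \left(10 + 5 \left(-41\right)\right) = 2 + \left(10 - 205\right) = 2 - 195 = -193$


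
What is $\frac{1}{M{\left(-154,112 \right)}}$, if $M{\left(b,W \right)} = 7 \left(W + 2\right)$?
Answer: $\frac{1}{798} \approx 0.0012531$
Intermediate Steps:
$M{\left(b,W \right)} = 14 + 7 W$ ($M{\left(b,W \right)} = 7 \left(2 + W\right) = 14 + 7 W$)
$\frac{1}{M{\left(-154,112 \right)}} = \frac{1}{14 + 7 \cdot 112} = \frac{1}{14 + 784} = \frac{1}{798}$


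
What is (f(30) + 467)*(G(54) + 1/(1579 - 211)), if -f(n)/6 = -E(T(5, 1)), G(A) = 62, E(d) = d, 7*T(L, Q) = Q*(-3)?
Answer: 275740067/9576 ≈ 28795.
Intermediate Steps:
T(L, Q) = -3*Q/7 (T(L, Q) = (Q*(-3))/7 = (-3*Q)/7 = -3*Q/7)
f(n) = -18/7 (f(n) = -(-6)*(-3/7*1) = -(-6)*(-3)/7 = -6*3/7 = -18/7)
(f(30) + 467)*(G(54) + 1/(1579 - 211)) = (-18/7 + 467)*(62 + 1/(1579 - 211)) = 3251*(62 + 1/1368)/7 = (3251/7)*(84817/1368) = 275740067/9576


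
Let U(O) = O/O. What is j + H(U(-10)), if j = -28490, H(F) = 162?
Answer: -28328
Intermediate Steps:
U(O) = 1
j + H(U(-10)) = -28490 + 162 = -28328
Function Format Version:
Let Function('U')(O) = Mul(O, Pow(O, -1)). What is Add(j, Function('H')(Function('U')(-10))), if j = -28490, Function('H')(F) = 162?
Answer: -28328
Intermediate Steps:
Function('U')(O) = 1
Add(j, Function('H')(Function('U')(-10))) = Add(-28490, 162) = -28328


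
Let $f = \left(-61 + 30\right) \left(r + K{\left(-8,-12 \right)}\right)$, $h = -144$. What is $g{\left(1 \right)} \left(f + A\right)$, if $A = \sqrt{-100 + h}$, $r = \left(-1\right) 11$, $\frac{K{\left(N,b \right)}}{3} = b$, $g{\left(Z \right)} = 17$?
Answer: $24769 + 34 i \sqrt{61} \approx 24769.0 + 265.55 i$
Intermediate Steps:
$K{\left(N,b \right)} = 3 b$
$r = -11$
$A = 2 i \sqrt{61}$ ($A = \sqrt{-100 - 144} = \sqrt{-244} = 2 i \sqrt{61} \approx 15.62 i$)
$f = 1457$ ($f = \left(-61 + 30\right) \left(-11 + 3 \left(-12\right)\right) = - 31 \left(-11 - 36\right) = \left(-31\right) \left(-47\right) = 1457$)
$g{\left(1 \right)} \left(f + A\right) = 17 \left(1457 + 2 i \sqrt{61}\right) = 24769 + 34 i \sqrt{61}$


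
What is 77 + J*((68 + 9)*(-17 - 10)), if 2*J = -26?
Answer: 27104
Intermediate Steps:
J = -13 (J = (½)*(-26) = -13)
77 + J*((68 + 9)*(-17 - 10)) = 77 - 13*(68 + 9)*(-17 - 10) = 77 - 1001*(-27) = 77 - 13*(-2079) = 77 + 27027 = 27104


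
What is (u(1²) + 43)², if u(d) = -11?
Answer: 1024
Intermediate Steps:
(u(1²) + 43)² = (-11 + 43)² = 32² = 1024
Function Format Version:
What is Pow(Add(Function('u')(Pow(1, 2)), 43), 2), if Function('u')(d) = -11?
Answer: 1024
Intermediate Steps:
Pow(Add(Function('u')(Pow(1, 2)), 43), 2) = Pow(Add(-11, 43), 2) = Pow(32, 2) = 1024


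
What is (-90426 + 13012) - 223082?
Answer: -300496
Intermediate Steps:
(-90426 + 13012) - 223082 = -77414 - 223082 = -300496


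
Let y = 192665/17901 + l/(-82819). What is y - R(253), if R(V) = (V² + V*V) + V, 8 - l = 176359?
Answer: -190148149581163/1482542919 ≈ -1.2826e+5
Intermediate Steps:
l = -176351 (l = 8 - 1*176359 = 8 - 176359 = -176351)
y = 19113181886/1482542919 (y = 192665/17901 - 176351/(-82819) = 192665*(1/17901) - 176351*(-1/82819) = 192665/17901 + 176351/82819 = 19113181886/1482542919 ≈ 12.892)
R(V) = V + 2*V² (R(V) = (V² + V²) + V = 2*V² + V = V + 2*V²)
y - R(253) = 19113181886/1482542919 - 253*(1 + 2*253) = 19113181886/1482542919 - 253*(1 + 506) = 19113181886/1482542919 - 253*507 = 19113181886/1482542919 - 1*128271 = 19113181886/1482542919 - 128271 = -190148149581163/1482542919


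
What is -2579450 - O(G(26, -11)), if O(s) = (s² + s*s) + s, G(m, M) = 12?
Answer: -2579750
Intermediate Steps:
O(s) = s + 2*s² (O(s) = (s² + s²) + s = 2*s² + s = s + 2*s²)
-2579450 - O(G(26, -11)) = -2579450 - 12*(1 + 2*12) = -2579450 - 12*(1 + 24) = -2579450 - 12*25 = -2579450 - 1*300 = -2579450 - 300 = -2579750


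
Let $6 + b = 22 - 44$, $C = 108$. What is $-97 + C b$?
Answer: $-3121$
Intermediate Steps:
$b = -28$ ($b = -6 + \left(22 - 44\right) = -6 - 22 = -28$)
$-97 + C b = -97 + 108 \left(-28\right) = -97 - 3024 = -3121$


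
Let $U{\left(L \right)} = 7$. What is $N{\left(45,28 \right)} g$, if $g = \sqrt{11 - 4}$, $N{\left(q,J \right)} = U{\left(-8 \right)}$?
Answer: $7 \sqrt{7} \approx 18.52$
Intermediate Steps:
$N{\left(q,J \right)} = 7$
$g = \sqrt{7} \approx 2.6458$
$N{\left(45,28 \right)} g = 7 \sqrt{7}$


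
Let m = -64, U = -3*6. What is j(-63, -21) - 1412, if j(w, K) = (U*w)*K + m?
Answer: -25290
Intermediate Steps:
U = -18
j(w, K) = -64 - 18*K*w (j(w, K) = (-18*w)*K - 64 = -18*K*w - 64 = -64 - 18*K*w)
j(-63, -21) - 1412 = (-64 - 18*(-21)*(-63)) - 1412 = (-64 - 23814) - 1412 = -23878 - 1412 = -25290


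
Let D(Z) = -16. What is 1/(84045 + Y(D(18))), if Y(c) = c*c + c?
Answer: 1/84285 ≈ 1.1865e-5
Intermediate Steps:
Y(c) = c + c² (Y(c) = c² + c = c + c²)
1/(84045 + Y(D(18))) = 1/(84045 - 16*(1 - 16)) = 1/(84045 - 16*(-15)) = 1/(84045 + 240) = 1/84285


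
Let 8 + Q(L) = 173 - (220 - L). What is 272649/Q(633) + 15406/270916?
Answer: 9234235144/19573681 ≈ 471.77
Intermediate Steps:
Q(L) = -55 + L (Q(L) = -8 + (173 - (220 - L)) = -8 + (173 + (-220 + L)) = -8 + (-47 + L) = -55 + L)
272649/Q(633) + 15406/270916 = 272649/(-55 + 633) + 15406/270916 = 272649/578 + 15406*(1/270916) = 272649*(1/578) + 7703/135458 = 272649/578 + 7703/135458 = 9234235144/19573681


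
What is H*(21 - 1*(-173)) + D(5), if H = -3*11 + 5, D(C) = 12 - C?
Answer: -5425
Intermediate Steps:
H = -28 (H = -33 + 5 = -28)
H*(21 - 1*(-173)) + D(5) = -28*(21 - 1*(-173)) + (12 - 1*5) = -28*(21 + 173) + (12 - 5) = -28*194 + 7 = -5432 + 7 = -5425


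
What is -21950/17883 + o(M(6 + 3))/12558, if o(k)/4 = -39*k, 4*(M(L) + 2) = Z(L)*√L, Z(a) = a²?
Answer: -11270405/5758326 ≈ -1.9572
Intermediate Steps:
M(L) = -2 + L^(5/2)/4 (M(L) = -2 + (L²*√L)/4 = -2 + L^(5/2)/4)
o(k) = -156*k (o(k) = 4*(-39*k) = -156*k)
-21950/17883 + o(M(6 + 3))/12558 = -21950/17883 - 156*(-2 + (6 + 3)^(5/2)/4)/12558 = -21950*1/17883 - 156*(-2 + 9^(5/2)/4)*(1/12558) = -21950/17883 - 156*(-2 + (¼)*243)*(1/12558) = -21950/17883 - 156*(-2 + 243/4)*(1/12558) = -21950/17883 - 156*235/4*(1/12558) = -21950/17883 - 9165*1/12558 = -21950/17883 - 235/322 = -11270405/5758326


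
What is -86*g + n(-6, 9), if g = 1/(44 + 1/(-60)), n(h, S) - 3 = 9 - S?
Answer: 2757/2639 ≈ 1.0447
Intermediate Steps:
n(h, S) = 12 - S (n(h, S) = 3 + (9 - S) = 12 - S)
g = 60/2639 (g = 1/(44 - 1/60) = 1/(2639/60) = 60/2639 ≈ 0.022736)
-86*g + n(-6, 9) = -86*60/2639 + (12 - 1*9) = -5160/2639 + (12 - 9) = -5160/2639 + 3 = 2757/2639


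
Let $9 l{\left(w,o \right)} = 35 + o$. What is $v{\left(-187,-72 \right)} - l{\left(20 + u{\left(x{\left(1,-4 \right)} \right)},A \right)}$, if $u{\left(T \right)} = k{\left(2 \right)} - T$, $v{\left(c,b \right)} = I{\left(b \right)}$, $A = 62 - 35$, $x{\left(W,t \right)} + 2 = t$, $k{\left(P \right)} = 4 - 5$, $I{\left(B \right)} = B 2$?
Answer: $- \frac{1358}{9} \approx -150.89$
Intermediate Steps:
$I{\left(B \right)} = 2 B$
$k{\left(P \right)} = -1$
$x{\left(W,t \right)} = -2 + t$
$A = 27$ ($A = 62 - 35 = 27$)
$v{\left(c,b \right)} = 2 b$
$u{\left(T \right)} = -1 - T$
$l{\left(w,o \right)} = \frac{35}{9} + \frac{o}{9}$ ($l{\left(w,o \right)} = \frac{35 + o}{9} = \frac{35}{9} + \frac{o}{9}$)
$v{\left(-187,-72 \right)} - l{\left(20 + u{\left(x{\left(1,-4 \right)} \right)},A \right)} = 2 \left(-72\right) - \left(\frac{35}{9} + \frac{1}{9} \cdot 27\right) = -144 - \left(\frac{35}{9} + 3\right) = -144 - \frac{62}{9} = - \frac{1358}{9}$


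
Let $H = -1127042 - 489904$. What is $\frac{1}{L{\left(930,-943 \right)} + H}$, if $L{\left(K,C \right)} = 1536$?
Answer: $- \frac{1}{1615410} \approx -6.1904 \cdot 10^{-7}$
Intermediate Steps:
$H = -1616946$
$\frac{1}{L{\left(930,-943 \right)} + H} = \frac{1}{1536 - 1616946} = \frac{1}{-1615410} = - \frac{1}{1615410}$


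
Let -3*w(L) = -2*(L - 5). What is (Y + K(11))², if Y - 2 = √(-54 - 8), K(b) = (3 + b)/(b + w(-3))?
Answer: -12142/289 + 152*I*√62/17 ≈ -42.014 + 70.403*I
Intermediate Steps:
w(L) = -10/3 + 2*L/3 (w(L) = -(-2)*(L - 5)/3 = -(-2)*(-5 + L)/3 = -(10 - 2*L)/3 = -10/3 + 2*L/3)
K(b) = (3 + b)/(-16/3 + b) (K(b) = (3 + b)/(b + (-10/3 + (⅔)*(-3))) = (3 + b)/(b + (-10/3 - 2)) = (3 + b)/(b - 16/3) = (3 + b)/(-16/3 + b))
Y = 2 + I*√62 (Y = 2 + √(-54 - 8) = 2 + √(-62) = 2 + I*√62 ≈ 2.0 + 7.874*I)
(Y + K(11))² = ((2 + I*√62) + 3*(3 + 11)/(-16 + 3*11))² = ((2 + I*√62) + 3*14/(-16 + 33))² = ((2 + I*√62) + 3*14/17)² = ((2 + I*√62) + 3*(1/17)*14)² = ((2 + I*√62) + 42/17)² = (76/17 + I*√62)²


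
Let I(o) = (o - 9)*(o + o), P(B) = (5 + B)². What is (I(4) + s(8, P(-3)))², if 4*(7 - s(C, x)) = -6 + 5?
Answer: 17161/16 ≈ 1072.6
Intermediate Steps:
I(o) = 2*o*(-9 + o) (I(o) = (-9 + o)*(2*o) = 2*o*(-9 + o))
s(C, x) = 29/4 (s(C, x) = 7 - (-6 + 5)/4 = 7 - ¼*(-1) = 7 + ¼ = 29/4)
(I(4) + s(8, P(-3)))² = (2*4*(-9 + 4) + 29/4)² = (2*4*(-5) + 29/4)² = (-40 + 29/4)² = (-131/4)² = 17161/16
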